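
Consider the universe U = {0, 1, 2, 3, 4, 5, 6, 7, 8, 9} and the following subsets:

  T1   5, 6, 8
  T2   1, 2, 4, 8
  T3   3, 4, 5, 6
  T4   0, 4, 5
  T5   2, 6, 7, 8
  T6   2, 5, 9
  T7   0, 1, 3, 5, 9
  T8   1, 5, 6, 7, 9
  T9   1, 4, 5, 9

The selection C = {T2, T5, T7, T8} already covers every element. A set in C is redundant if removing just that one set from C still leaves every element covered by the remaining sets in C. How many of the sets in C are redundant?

2

Drop T2: 4 uncovered — not redundant.
Drop T5: the rest still cover every element — redundant.
Drop T7: 0, 3 uncovered — not redundant.
Drop T8: the rest still cover every element — redundant.
2 redundant: T5, T8.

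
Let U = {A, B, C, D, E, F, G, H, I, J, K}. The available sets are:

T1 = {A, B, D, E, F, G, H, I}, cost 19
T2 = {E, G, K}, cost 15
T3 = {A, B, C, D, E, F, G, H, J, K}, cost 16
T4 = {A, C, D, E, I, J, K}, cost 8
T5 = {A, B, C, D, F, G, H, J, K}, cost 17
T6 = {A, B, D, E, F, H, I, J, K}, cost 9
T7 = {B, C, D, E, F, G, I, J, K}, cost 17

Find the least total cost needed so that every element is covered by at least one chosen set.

T3, T4 cover every element at cost 16 + 8 = 24.
Any cover uses at least 2 sets; among all covering selections none totals below 24.
Greedy by coverage-per-cost would pick T6, T3 for 25 — worse than the optimum 24.

24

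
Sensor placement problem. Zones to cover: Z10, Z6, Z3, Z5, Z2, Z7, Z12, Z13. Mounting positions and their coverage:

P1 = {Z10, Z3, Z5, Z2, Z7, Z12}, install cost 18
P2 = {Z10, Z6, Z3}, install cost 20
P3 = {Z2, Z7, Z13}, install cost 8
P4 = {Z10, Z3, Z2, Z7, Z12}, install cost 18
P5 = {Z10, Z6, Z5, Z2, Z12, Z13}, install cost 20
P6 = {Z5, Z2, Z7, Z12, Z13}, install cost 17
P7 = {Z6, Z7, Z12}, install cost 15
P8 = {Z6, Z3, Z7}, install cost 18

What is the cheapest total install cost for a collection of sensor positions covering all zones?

37

P2, P6 cover every zone at install cost 20 + 17 = 37.
Any cover uses at least 2 sensor positions; among all covering selections none totals below 37.
Greedy by coverage-per-install cost would pick P3, P1, P7 for 41 — worse than the optimum 37.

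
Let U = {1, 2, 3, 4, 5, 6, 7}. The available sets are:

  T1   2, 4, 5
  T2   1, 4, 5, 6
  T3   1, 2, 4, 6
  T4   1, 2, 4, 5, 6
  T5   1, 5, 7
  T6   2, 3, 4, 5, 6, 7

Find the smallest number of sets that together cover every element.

2

T2, T6 together cover {1, 2, 3, 4, 5, 6, 7} — every element.
No single set contains all 7 elements, so 2 is optimal.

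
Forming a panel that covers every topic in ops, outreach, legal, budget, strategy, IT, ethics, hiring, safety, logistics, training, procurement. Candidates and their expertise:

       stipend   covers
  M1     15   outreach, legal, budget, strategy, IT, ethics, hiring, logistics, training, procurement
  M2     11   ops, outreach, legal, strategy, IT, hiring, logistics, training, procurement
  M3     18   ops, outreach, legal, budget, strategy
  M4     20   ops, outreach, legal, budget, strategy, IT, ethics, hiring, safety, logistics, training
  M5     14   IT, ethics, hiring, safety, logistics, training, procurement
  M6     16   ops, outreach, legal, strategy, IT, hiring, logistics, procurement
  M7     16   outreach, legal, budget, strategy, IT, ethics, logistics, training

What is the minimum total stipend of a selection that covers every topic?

M2, M4 cover every topic at stipend 11 + 20 = 31.
Any cover uses at least 2 members; among all covering selections none totals below 31.

31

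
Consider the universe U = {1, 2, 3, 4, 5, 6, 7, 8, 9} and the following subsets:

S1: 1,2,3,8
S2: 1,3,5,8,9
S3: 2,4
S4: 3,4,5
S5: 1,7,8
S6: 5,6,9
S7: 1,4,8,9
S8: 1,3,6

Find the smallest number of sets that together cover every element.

S1, S3, S5, S6 together cover {1, 2, 3, 4, 5, 6, 7, 8, 9} — every element.
No 3 of the 8 sets cover everything (all 56 triples fall short), so 4 is minimum.

4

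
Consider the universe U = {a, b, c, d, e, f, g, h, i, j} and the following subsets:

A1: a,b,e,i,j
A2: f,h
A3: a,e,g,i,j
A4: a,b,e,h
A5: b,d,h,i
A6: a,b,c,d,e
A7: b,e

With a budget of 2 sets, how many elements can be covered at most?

8

Choosing A3, A5 covers {a, b, d, e, g, h, i, j} — 8 elements.
No choice of 2 sets does better; here c, f are left uncovered.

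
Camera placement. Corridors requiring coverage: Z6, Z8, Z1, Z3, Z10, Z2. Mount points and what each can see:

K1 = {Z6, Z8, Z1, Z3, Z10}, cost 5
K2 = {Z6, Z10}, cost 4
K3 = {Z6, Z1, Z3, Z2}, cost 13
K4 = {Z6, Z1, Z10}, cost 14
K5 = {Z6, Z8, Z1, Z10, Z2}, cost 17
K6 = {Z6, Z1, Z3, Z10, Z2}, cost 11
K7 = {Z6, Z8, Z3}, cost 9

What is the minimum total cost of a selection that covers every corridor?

K1, K6 cover every corridor at cost 5 + 11 = 16.
Any cover uses at least 2 camera mounts; among all covering selections none totals below 16.

16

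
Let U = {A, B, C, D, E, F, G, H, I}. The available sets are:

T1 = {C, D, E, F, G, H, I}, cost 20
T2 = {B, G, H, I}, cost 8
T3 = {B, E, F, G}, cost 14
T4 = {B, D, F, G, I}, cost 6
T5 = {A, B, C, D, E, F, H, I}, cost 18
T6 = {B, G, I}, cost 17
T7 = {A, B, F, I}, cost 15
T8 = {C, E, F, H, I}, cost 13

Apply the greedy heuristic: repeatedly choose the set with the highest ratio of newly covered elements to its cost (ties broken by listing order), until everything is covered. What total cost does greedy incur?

34

Pick 1: T4 adds 5 new (B, D, F, G, I) at cost 6 (ratio 5/6).
Pick 2: T8 adds 3 new (C, E, H) at cost 13 (ratio 3/13).
Pick 3: T7 adds 1 new (A) at cost 15 (ratio 1/15).
Greedy total cost: 6 + 13 + 15 = 34. (The true optimum is 24, so greedy overshoots here.)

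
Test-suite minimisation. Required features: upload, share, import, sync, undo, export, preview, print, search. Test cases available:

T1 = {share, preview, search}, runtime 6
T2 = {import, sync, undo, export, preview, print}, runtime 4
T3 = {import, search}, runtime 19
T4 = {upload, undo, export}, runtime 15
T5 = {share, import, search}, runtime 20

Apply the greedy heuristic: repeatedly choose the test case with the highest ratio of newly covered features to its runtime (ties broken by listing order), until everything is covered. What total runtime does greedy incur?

25

Pick 1: T2 adds 6 new (import, sync, undo, export, preview, print) at runtime 4 (ratio 6/4).
Pick 2: T1 adds 2 new (share, search) at runtime 6 (ratio 2/6).
Pick 3: T4 adds 1 new (upload) at runtime 15 (ratio 1/15).
Greedy total runtime: 4 + 6 + 15 = 25.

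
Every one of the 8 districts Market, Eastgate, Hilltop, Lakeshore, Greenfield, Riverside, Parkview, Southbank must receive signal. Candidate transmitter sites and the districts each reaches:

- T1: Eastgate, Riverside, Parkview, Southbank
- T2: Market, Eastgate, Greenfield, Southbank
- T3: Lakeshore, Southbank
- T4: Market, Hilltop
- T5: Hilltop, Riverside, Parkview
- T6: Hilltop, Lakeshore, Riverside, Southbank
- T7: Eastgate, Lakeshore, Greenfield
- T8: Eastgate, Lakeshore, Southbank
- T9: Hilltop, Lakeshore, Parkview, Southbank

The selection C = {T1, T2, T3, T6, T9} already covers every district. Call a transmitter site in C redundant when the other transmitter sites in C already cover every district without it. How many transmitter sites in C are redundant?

Drop T1: the rest still cover every district — redundant.
Drop T2: Market, Greenfield uncovered — not redundant.
Drop T3: the rest still cover every district — redundant.
Drop T6: the rest still cover every district — redundant.
Drop T9: the rest still cover every district — redundant.
4 redundant: T1, T3, T6, T9.

4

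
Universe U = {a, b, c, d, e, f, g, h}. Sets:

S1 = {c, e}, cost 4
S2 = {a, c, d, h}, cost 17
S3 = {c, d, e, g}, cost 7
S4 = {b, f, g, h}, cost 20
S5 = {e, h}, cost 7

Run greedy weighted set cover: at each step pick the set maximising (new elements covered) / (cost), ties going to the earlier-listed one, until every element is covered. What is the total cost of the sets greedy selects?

Pick 1: S3 adds 4 new (c, d, e, g) at cost 7 (ratio 4/7).
Pick 2: S4 adds 3 new (b, f, h) at cost 20 (ratio 3/20).
Pick 3: S2 adds 1 new (a) at cost 17 (ratio 1/17).
Greedy total cost: 7 + 20 + 17 = 44. (The true optimum is 41, so greedy overshoots here.)

44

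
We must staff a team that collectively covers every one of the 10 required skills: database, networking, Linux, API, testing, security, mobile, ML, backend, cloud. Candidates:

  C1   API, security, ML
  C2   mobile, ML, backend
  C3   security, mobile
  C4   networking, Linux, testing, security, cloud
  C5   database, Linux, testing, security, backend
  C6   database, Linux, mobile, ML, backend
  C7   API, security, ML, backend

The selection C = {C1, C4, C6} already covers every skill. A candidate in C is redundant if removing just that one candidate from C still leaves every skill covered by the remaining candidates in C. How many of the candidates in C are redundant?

0

Drop C1: API uncovered — not redundant.
Drop C4: networking, testing, cloud uncovered — not redundant.
Drop C6: database, mobile, backend uncovered — not redundant.
None of the candidates in C is redundant.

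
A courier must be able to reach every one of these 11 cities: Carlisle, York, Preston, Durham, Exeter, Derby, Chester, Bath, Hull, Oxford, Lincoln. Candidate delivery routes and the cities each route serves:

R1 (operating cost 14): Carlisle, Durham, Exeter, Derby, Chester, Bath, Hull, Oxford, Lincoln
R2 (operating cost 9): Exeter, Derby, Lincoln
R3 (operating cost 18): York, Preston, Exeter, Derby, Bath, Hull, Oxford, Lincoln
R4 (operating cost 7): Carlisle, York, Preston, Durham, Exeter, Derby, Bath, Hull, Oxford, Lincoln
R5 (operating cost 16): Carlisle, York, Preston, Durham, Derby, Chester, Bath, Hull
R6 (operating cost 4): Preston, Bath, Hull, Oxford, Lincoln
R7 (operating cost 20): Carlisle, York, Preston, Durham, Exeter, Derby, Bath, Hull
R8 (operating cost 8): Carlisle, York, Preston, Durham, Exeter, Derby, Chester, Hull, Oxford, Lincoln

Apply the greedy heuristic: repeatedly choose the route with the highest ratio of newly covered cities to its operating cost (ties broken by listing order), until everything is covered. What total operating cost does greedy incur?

15

Pick 1: R4 adds 10 new (Carlisle, York, Preston, Durham, Exeter, Derby, Bath, Hull, Oxford, Lincoln) at operating cost 7 (ratio 10/7).
Pick 2: R8 adds 1 new (Chester) at operating cost 8 (ratio 1/8).
Greedy total operating cost: 7 + 8 = 15. (The true optimum is 12, so greedy overshoots here.)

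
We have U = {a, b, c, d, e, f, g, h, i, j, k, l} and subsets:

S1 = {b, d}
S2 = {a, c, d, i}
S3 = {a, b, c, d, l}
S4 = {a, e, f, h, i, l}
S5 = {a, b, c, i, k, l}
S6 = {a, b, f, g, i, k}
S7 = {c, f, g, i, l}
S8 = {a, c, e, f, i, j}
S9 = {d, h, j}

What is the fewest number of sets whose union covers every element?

4

S1, S4, S6, S8 together cover {a, b, c, d, e, f, g, h, i, j, k, l} — every element.
No 3 of the 9 sets cover everything (all 84 triples fall short), so 4 is minimum.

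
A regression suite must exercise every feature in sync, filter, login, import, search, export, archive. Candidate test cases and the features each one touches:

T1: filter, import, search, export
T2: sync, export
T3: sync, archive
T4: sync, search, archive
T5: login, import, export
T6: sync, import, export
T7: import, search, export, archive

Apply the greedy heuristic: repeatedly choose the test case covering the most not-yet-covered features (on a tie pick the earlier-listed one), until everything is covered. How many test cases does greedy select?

Pick 1: T1 covers 4 new features (filter, import, search, export).
Pick 2: T3 covers 2 new features (sync, archive).
Pick 3: T5 covers 1 new features (login).
Greedy uses 3 test cases.

3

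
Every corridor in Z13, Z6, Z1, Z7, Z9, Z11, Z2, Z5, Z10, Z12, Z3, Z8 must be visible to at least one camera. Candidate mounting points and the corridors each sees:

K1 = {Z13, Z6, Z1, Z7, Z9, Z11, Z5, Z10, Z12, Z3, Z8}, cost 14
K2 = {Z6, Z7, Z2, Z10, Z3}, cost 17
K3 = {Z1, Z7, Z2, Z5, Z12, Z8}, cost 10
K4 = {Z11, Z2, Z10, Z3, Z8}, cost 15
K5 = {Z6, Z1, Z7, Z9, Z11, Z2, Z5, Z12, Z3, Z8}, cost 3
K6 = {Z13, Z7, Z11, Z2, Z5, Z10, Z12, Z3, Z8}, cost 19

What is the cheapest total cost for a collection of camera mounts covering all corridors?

17

K1, K5 cover every corridor at cost 14 + 3 = 17.
Any cover uses at least 2 camera mounts; among all covering selections none totals below 17.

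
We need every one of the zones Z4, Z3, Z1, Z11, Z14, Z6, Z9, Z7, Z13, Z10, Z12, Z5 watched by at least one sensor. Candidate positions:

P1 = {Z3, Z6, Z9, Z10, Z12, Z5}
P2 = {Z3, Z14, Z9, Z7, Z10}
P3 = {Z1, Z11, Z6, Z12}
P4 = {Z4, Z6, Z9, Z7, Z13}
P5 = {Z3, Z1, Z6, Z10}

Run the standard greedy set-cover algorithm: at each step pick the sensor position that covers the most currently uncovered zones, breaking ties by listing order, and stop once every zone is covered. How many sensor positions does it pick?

Pick 1: P1 covers 6 new zones (Z3, Z6, Z9, Z10, Z12, Z5).
Pick 2: P4 covers 3 new zones (Z4, Z7, Z13).
Pick 3: P3 covers 2 new zones (Z1, Z11).
Pick 4: P2 covers 1 new zones (Z14).
Greedy uses 4 sensor positions.

4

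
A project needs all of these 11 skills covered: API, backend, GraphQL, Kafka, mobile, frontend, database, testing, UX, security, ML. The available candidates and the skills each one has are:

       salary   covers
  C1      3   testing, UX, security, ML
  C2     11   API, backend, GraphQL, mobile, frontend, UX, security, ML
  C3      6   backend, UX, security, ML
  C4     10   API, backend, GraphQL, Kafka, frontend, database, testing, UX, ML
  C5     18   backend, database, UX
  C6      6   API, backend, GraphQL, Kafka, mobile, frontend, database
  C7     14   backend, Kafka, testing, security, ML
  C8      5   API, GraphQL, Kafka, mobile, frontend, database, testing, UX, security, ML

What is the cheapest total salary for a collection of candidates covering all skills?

C1, C6 cover every skill at salary 3 + 6 = 9.
Any cover uses at least 2 candidates; among all covering selections none totals below 9.
Greedy by coverage-per-salary would pick C8, C3 for 11 — worse than the optimum 9.

9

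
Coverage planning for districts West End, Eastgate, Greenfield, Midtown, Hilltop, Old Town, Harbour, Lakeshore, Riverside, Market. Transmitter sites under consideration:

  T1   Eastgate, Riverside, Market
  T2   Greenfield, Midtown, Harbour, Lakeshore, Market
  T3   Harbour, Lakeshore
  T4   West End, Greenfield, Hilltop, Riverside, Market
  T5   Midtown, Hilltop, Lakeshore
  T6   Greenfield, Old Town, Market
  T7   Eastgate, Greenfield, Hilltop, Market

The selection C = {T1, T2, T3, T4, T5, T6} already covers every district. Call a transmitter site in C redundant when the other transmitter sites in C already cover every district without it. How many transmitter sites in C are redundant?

Drop T1: Eastgate uncovered — not redundant.
Drop T2: the rest still cover every district — redundant.
Drop T3: the rest still cover every district — redundant.
Drop T4: West End uncovered — not redundant.
Drop T5: the rest still cover every district — redundant.
Drop T6: Old Town uncovered — not redundant.
3 redundant: T2, T3, T5.

3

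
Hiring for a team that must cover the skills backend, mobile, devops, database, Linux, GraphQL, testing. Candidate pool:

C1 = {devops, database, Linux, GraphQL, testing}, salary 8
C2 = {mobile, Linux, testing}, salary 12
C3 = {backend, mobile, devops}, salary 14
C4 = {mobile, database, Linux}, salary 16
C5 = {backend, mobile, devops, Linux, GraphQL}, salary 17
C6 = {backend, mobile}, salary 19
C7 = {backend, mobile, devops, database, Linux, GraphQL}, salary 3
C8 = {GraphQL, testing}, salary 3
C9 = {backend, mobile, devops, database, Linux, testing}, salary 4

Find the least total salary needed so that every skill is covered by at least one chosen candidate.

C7, C8 cover every skill at salary 3 + 3 = 6.
Any cover uses at least 2 candidates; among all covering selections none totals below 6.

6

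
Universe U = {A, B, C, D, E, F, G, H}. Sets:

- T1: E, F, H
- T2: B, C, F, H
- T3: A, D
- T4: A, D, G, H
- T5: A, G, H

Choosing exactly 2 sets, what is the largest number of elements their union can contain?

Choosing T2, T4 covers {A, B, C, D, F, G, H} — 7 elements.
No choice of 2 sets does better; here E is left uncovered.

7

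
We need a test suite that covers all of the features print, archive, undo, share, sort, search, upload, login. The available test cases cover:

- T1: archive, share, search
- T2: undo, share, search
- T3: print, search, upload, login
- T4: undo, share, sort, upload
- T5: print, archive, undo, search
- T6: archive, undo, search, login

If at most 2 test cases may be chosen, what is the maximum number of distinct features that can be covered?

7

Choosing T3, T4 covers {print, undo, share, sort, search, upload, login} — 7 features.
No choice of 2 test cases does better; here archive is left uncovered.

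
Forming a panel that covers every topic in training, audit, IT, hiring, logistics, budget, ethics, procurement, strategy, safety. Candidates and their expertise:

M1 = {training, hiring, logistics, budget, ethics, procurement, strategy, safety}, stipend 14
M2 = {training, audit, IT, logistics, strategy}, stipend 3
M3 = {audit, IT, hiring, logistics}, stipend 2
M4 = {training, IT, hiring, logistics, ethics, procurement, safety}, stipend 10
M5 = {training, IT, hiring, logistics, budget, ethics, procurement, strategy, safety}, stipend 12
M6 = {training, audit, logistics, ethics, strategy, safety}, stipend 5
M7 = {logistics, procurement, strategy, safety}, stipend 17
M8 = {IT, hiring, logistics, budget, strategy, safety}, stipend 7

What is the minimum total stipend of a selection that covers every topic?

M3, M5 cover every topic at stipend 2 + 12 = 14.
Any cover uses at least 2 members; among all covering selections none totals below 14.
Greedy by coverage-per-stipend would pick M3, M6, M5 for 19 — worse than the optimum 14.

14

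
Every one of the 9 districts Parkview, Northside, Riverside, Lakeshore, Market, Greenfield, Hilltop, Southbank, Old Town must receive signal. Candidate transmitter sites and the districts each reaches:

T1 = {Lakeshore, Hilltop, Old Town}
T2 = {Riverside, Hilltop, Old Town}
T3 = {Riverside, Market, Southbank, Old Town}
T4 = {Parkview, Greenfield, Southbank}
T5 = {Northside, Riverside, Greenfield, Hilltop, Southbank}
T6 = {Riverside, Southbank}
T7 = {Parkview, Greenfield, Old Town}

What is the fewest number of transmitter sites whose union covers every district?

4

T1, T3, T4, T5 together cover {Parkview, Northside, Riverside, Lakeshore, Market, Greenfield, Hilltop, Southbank, Old Town} — every district.
No 3 of the 7 transmitter sites cover everything (all 35 triples fall short), so 4 is minimum.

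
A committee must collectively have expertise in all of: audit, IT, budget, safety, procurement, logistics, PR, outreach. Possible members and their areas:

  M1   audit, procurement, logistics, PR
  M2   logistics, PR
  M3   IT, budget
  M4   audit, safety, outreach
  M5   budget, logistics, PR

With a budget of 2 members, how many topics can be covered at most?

6

Choosing M1, M3 covers {audit, IT, budget, procurement, logistics, PR} — 6 topics.
No choice of 2 members does better; here safety, outreach are left uncovered.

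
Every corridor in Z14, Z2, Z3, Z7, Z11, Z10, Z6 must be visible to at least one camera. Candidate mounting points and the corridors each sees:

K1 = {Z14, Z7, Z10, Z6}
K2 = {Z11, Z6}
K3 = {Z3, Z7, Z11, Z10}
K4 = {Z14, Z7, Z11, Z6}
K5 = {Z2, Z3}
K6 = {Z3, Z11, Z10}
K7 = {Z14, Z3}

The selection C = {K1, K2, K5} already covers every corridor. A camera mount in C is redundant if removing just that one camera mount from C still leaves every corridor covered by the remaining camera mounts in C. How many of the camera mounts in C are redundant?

0

Drop K1: Z14, Z7, Z10 uncovered — not redundant.
Drop K2: Z11 uncovered — not redundant.
Drop K5: Z2, Z3 uncovered — not redundant.
None of the camera mounts in C is redundant.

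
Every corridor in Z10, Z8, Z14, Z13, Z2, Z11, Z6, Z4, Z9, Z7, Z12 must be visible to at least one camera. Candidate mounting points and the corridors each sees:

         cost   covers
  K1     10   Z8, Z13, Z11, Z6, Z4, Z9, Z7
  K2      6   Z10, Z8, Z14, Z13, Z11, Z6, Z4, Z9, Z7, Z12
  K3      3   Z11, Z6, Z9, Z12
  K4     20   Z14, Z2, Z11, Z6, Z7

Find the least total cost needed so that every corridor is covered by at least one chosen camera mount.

26

K2, K4 cover every corridor at cost 6 + 20 = 26.
Any cover uses at least 2 camera mounts; among all covering selections none totals below 26.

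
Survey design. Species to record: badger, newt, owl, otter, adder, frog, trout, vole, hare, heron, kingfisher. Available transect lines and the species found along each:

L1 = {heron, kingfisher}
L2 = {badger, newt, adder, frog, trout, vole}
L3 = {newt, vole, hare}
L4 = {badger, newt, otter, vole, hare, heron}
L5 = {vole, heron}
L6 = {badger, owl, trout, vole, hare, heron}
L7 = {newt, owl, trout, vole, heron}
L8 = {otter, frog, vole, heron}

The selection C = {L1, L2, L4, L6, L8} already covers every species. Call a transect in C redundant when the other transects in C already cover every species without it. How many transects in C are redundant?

2

Drop L1: kingfisher uncovered — not redundant.
Drop L2: adder uncovered — not redundant.
Drop L4: the rest still cover every species — redundant.
Drop L6: owl uncovered — not redundant.
Drop L8: the rest still cover every species — redundant.
2 redundant: L4, L8.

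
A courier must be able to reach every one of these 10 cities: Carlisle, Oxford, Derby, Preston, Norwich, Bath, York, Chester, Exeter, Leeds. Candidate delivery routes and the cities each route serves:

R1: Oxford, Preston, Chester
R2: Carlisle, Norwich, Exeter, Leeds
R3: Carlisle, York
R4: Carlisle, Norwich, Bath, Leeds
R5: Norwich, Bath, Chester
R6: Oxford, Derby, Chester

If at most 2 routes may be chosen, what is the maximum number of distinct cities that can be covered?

7

Choosing R1, R2 covers {Carlisle, Oxford, Preston, Norwich, Chester, Exeter, Leeds} — 7 cities.
No choice of 2 routes does better; here Derby, Bath, York are left uncovered.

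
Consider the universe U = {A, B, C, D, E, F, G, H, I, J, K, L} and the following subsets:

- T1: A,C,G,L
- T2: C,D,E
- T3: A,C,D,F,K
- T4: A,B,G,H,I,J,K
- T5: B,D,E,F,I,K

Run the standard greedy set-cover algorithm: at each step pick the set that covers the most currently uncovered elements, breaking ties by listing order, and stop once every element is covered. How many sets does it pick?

Pick 1: T4 covers 7 new elements (A, B, G, H, I, J, K).
Pick 2: T2 covers 3 new elements (C, D, E).
Pick 3: T1 covers 1 new elements (L).
Pick 4: T3 covers 1 new elements (F).
Greedy uses 4 sets. (The true minimum is 3.)

4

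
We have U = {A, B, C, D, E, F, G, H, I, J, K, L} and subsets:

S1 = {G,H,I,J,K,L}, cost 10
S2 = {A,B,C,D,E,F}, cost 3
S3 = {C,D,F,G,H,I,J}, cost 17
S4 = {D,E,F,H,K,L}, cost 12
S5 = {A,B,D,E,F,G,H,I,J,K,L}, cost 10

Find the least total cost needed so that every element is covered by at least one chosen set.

13

S1, S2 cover every element at cost 10 + 3 = 13.
Any cover uses at least 2 sets; among all covering selections none totals below 13.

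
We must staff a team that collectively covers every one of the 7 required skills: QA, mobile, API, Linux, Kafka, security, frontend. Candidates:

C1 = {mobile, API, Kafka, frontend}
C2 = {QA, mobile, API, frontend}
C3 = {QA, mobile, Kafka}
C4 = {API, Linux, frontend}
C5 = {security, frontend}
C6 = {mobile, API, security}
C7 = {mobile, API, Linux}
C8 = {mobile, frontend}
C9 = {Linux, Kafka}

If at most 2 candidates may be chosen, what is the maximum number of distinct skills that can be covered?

Choosing C2, C9 covers {QA, mobile, API, Linux, Kafka, frontend} — 6 skills.
No choice of 2 candidates does better; here security is left uncovered.

6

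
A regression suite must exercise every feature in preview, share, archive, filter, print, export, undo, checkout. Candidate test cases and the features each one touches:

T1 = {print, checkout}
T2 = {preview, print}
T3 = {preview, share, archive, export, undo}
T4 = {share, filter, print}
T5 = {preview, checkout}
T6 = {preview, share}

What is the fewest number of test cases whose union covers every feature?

3

T1, T3, T4 together cover {preview, share, archive, filter, print, export, undo, checkout} — every feature.
No 2 of the 6 test cases cover everything (all 15 pairs fall short), so 3 is minimum.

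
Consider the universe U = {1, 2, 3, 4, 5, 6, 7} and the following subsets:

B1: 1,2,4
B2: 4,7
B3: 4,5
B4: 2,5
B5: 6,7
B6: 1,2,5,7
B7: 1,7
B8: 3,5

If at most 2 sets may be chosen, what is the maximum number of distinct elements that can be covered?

Choosing B1, B5 covers {1, 2, 4, 6, 7} — 5 elements.
No choice of 2 sets does better; here 3, 5 are left uncovered.

5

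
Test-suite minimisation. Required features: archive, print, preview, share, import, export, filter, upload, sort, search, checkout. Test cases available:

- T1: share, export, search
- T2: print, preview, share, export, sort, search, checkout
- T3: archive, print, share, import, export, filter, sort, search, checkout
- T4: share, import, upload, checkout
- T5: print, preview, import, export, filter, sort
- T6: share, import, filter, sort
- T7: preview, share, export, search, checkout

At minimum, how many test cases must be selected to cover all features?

3

T2, T3, T4 together cover {archive, print, preview, share, import, export, filter, upload, sort, search, checkout} — every feature.
No 2 of the 7 test cases cover everything (all 21 pairs fall short), so 3 is minimum.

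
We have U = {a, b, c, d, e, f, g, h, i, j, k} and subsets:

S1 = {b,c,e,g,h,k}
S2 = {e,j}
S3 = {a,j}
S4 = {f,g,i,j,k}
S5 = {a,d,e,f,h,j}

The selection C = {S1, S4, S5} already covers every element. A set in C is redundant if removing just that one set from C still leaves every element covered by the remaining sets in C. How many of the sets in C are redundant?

0

Drop S1: b, c uncovered — not redundant.
Drop S4: i uncovered — not redundant.
Drop S5: a, d uncovered — not redundant.
None of the sets in C is redundant.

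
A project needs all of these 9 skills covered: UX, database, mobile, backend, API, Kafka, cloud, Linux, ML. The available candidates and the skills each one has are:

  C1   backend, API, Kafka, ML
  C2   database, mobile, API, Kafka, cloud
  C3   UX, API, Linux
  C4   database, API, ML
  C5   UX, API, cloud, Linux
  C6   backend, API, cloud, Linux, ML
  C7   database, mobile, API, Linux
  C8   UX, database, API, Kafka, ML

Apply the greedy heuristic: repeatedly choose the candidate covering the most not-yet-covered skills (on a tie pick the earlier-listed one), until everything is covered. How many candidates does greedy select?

Pick 1: C2 covers 5 new skills (database, mobile, API, Kafka, cloud).
Pick 2: C6 covers 3 new skills (backend, Linux, ML).
Pick 3: C3 covers 1 new skills (UX).
Greedy uses 3 candidates.

3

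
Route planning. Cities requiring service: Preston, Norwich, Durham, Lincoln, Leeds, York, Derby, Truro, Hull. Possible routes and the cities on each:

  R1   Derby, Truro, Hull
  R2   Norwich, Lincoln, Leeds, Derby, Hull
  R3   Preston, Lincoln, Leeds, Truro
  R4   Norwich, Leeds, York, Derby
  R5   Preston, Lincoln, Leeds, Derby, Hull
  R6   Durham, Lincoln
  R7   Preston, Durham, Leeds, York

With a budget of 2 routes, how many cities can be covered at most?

8

Choosing R2, R7 covers {Preston, Norwich, Durham, Lincoln, Leeds, York, Derby, Hull} — 8 cities.
No choice of 2 routes does better; here Truro is left uncovered.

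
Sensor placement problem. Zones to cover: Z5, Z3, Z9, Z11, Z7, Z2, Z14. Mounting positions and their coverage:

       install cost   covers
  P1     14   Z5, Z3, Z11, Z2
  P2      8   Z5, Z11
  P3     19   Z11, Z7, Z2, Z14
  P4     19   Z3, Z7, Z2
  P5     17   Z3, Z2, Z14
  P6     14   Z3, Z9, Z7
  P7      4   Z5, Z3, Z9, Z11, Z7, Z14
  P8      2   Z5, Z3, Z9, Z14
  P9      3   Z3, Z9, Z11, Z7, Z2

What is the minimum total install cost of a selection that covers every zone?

P8, P9 cover every zone at install cost 2 + 3 = 5.
Any cover uses at least 2 sensor positions; among all covering selections none totals below 5.

5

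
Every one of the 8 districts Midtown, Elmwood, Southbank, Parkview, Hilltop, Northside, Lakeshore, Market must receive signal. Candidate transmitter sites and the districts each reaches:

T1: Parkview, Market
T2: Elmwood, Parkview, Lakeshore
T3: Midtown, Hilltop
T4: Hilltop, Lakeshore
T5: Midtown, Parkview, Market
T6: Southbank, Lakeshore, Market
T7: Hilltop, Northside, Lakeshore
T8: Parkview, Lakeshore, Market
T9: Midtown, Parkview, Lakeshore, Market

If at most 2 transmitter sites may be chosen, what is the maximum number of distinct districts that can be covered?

Choosing T5, T7 covers {Midtown, Parkview, Hilltop, Northside, Lakeshore, Market} — 6 districts.
No choice of 2 transmitter sites does better; here Elmwood, Southbank are left uncovered.

6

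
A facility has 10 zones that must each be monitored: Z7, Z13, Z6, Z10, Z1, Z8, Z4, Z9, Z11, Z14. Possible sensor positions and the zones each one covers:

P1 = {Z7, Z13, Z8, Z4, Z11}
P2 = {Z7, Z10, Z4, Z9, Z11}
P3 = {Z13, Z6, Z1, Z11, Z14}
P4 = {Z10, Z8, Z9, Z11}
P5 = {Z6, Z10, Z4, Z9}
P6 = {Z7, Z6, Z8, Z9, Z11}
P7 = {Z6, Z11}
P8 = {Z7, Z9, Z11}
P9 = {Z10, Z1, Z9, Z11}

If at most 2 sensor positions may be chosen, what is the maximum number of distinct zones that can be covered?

9

Choosing P2, P3 covers {Z7, Z13, Z6, Z10, Z1, Z4, Z9, Z11, Z14} — 9 zones.
No choice of 2 sensor positions does better; here Z8 is left uncovered.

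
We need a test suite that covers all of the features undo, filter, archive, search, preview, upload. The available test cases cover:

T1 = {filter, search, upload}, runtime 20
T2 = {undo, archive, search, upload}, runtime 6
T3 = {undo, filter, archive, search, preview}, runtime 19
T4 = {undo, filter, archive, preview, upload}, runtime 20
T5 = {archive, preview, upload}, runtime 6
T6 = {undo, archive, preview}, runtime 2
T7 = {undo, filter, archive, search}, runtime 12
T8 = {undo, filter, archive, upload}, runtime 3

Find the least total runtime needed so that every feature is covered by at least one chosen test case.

11

T2, T6, T8 cover every feature at runtime 6 + 2 + 3 = 11.
Any cover uses at least 2 test cases; among all covering selections none totals below 11.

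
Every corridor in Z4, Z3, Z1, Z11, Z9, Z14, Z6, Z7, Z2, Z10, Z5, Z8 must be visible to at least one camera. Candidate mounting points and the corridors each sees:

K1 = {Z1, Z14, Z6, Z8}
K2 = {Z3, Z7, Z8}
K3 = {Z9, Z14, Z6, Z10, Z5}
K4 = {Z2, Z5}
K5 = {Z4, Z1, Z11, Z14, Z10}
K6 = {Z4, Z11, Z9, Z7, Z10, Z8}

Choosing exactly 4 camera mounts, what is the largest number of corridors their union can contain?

12

Choosing K1, K2, K4, K6 covers {Z4, Z3, Z1, Z11, Z9, Z14, Z6, Z7, Z2, Z10, Z5, Z8} — 12 corridors.
That is all 12 corridors.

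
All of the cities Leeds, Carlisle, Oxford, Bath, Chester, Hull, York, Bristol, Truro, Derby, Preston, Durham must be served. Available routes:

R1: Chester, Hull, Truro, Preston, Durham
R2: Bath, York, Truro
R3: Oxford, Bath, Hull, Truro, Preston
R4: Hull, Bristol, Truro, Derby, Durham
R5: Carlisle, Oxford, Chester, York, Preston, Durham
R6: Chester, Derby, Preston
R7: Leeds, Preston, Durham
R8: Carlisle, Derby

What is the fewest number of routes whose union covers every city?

R2, R4, R5, R7 together cover {Leeds, Carlisle, Oxford, Bath, Chester, Hull, York, Bristol, Truro, Derby, Preston, Durham} — every city.
No 3 of the 8 routes cover everything (all 56 triples fall short), so 4 is minimum.

4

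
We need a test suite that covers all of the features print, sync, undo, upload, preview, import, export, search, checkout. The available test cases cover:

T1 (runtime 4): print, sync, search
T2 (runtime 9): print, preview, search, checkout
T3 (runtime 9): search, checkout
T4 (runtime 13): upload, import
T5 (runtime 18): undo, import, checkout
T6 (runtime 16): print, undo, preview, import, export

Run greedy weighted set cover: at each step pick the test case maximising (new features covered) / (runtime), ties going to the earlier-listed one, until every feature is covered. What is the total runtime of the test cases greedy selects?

42

Pick 1: T1 adds 3 new (print, sync, search) at runtime 4 (ratio 3/4).
Pick 2: T6 adds 4 new (undo, preview, import, export) at runtime 16 (ratio 4/16).
Pick 3: T2 adds 1 new (checkout) at runtime 9 (ratio 1/9).
Pick 4: T4 adds 1 new (upload) at runtime 13 (ratio 1/13).
Greedy total runtime: 4 + 16 + 9 + 13 = 42.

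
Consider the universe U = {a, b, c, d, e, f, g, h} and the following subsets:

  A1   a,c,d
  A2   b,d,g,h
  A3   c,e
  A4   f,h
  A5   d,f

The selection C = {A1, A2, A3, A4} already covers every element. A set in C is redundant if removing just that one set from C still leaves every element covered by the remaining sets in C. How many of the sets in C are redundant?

0

Drop A1: a uncovered — not redundant.
Drop A2: b, g uncovered — not redundant.
Drop A3: e uncovered — not redundant.
Drop A4: f uncovered — not redundant.
None of the sets in C is redundant.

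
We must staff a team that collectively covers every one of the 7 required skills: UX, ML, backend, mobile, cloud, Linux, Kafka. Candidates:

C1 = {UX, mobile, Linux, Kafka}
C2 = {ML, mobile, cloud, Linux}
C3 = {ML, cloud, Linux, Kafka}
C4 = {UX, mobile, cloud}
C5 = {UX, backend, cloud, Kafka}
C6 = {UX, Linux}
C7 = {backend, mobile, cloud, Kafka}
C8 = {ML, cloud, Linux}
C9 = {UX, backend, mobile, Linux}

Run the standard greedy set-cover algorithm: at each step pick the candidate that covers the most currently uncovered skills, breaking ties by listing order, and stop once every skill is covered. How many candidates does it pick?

Pick 1: C1 covers 4 new skills (UX, mobile, Linux, Kafka).
Pick 2: C2 covers 2 new skills (ML, cloud).
Pick 3: C5 covers 1 new skills (backend).
Greedy uses 3 candidates. (The true minimum is 2.)

3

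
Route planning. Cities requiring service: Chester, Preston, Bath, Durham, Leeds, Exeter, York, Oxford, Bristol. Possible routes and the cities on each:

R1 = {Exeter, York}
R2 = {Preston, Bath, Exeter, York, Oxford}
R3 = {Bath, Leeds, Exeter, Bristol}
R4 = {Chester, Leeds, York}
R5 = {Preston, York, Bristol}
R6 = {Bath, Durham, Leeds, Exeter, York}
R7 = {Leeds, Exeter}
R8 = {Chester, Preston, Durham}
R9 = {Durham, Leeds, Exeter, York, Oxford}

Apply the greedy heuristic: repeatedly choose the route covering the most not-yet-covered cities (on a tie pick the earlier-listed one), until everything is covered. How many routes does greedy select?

Pick 1: R2 covers 5 new cities (Preston, Bath, Exeter, York, Oxford).
Pick 2: R3 covers 2 new cities (Leeds, Bristol).
Pick 3: R8 covers 2 new cities (Chester, Durham).
Greedy uses 3 routes.

3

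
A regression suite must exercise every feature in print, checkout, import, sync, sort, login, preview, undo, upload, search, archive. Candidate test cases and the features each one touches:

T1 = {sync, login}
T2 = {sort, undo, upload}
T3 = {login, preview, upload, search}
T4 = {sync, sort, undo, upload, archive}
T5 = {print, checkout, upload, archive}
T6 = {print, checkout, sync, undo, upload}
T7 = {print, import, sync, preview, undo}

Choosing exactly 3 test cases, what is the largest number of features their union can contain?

10

Choosing T3, T4, T5 covers {print, checkout, sync, sort, login, preview, undo, upload, search, archive} — 10 features.
No choice of 3 test cases does better; here import is left uncovered.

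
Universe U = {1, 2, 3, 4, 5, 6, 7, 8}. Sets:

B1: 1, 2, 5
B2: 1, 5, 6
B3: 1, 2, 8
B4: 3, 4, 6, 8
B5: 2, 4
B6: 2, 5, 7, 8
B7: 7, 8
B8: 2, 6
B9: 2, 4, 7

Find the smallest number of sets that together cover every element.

B1, B4, B6 together cover {1, 2, 3, 4, 5, 6, 7, 8} — every element.
No 2 of the 9 sets cover everything (all 36 pairs fall short), so 3 is minimum.

3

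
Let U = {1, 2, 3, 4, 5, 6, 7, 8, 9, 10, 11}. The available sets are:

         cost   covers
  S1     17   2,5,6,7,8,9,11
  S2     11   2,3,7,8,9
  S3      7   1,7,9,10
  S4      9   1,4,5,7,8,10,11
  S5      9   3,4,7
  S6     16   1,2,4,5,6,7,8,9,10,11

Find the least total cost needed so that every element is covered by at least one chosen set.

25

S5, S6 cover every element at cost 9 + 16 = 25.
Any cover uses at least 2 sets; among all covering selections none totals below 25.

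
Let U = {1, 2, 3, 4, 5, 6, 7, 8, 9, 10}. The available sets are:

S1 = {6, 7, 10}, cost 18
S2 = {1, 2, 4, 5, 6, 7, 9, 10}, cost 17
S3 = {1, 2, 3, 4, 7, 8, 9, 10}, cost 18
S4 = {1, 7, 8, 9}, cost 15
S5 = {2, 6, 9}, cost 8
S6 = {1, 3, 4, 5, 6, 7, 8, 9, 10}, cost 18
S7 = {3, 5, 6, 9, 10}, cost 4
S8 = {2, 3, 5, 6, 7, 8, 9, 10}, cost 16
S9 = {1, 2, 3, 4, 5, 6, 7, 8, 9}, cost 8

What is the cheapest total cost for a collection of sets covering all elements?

S7, S9 cover every element at cost 4 + 8 = 12.
Any cover uses at least 2 sets; among all covering selections none totals below 12.

12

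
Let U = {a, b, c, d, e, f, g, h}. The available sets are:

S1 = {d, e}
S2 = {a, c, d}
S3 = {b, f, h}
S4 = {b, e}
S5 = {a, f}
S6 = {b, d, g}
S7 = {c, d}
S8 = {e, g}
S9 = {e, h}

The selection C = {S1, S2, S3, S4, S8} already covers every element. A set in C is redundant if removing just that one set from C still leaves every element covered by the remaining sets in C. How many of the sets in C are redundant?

2

Drop S1: the rest still cover every element — redundant.
Drop S2: a, c uncovered — not redundant.
Drop S3: f, h uncovered — not redundant.
Drop S4: the rest still cover every element — redundant.
Drop S8: g uncovered — not redundant.
2 redundant: S1, S4.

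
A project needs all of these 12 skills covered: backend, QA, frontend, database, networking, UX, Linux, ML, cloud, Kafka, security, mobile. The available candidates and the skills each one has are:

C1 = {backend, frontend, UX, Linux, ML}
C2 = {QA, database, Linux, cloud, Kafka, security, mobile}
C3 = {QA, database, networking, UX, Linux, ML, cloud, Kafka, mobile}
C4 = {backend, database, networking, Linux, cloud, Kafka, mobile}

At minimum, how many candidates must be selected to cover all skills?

3

C1, C2, C3 together cover {backend, QA, frontend, database, networking, UX, Linux, ML, cloud, Kafka, security, mobile} — every skill.
No 2 of the 4 candidates cover everything (all 6 pairs fall short), so 3 is minimum.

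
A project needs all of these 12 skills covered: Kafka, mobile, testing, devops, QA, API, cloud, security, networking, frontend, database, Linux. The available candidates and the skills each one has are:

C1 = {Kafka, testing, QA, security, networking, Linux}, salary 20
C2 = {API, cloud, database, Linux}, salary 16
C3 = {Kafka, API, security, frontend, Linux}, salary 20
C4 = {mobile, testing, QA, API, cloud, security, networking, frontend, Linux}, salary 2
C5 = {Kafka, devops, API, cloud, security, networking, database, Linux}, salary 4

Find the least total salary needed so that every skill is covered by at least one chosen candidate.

C4, C5 cover every skill at salary 2 + 4 = 6.
Any cover uses at least 2 candidates; among all covering selections none totals below 6.

6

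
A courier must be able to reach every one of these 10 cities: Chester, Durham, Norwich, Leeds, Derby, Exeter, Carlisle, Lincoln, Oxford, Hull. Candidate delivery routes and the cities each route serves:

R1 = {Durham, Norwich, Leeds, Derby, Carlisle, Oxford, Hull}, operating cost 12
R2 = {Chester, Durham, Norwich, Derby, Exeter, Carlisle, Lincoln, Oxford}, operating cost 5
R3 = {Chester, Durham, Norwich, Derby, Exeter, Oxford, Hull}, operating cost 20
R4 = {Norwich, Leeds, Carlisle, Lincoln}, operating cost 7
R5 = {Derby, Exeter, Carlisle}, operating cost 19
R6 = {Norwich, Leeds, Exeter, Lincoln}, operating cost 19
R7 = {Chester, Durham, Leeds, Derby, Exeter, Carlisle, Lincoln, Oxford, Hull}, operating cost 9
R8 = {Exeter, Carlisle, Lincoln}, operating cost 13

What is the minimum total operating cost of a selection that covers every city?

14

R2, R7 cover every city at operating cost 5 + 9 = 14.
Any cover uses at least 2 routes; among all covering selections none totals below 14.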